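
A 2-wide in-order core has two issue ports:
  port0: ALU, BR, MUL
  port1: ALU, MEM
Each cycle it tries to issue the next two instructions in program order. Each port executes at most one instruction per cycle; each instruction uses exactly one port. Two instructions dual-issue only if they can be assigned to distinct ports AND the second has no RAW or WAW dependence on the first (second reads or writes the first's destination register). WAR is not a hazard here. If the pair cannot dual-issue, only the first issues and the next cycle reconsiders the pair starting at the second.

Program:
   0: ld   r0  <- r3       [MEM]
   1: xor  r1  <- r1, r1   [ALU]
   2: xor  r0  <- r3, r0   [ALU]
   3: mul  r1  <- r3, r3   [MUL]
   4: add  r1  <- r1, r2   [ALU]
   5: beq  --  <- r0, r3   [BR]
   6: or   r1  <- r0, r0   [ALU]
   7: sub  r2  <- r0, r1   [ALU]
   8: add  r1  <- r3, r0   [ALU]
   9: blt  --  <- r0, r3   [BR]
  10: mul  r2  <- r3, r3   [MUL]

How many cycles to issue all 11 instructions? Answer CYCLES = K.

CYCLES = 7

0. ld/xor @i0+i1  | pair
1. xor/mul @i2+i3  | pair
2. add/beq @i4+i5  | pair
3. or @i6  | RAW r1
4. sub/add @i7+i8  | pair
5. blt @i9  | no-port BR/MUL
6. mul @i10  | tail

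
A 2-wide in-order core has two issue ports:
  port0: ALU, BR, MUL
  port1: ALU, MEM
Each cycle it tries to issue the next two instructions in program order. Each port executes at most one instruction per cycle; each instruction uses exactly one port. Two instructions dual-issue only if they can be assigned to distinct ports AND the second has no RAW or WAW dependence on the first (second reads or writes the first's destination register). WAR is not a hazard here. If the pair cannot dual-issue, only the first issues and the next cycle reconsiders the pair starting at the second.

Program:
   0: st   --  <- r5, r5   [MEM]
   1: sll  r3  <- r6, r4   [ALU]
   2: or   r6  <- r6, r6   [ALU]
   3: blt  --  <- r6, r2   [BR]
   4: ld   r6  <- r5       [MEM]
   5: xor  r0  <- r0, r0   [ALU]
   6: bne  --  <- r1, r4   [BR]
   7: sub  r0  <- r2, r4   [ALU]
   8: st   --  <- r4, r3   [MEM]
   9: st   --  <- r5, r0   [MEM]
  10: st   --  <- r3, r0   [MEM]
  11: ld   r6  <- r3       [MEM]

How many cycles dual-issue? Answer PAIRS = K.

  cy0 -> i0,i1 (st.MEM+sll.ALU) pair
  cy1 -> i2 (or.ALU) RAW r6
  cy2 -> i3,i4 (blt.BR+ld.MEM) pair
  cy3 -> i5,i6 (xor.ALU+bne.BR) pair
  cy4 -> i7,i8 (sub.ALU+st.MEM) pair
  cy5 -> i9 (st.MEM) no-port MEM/MEM
  cy6 -> i10 (st.MEM) no-port MEM/MEM
  cy7 -> i11 (ld.MEM) tail

PAIRS = 4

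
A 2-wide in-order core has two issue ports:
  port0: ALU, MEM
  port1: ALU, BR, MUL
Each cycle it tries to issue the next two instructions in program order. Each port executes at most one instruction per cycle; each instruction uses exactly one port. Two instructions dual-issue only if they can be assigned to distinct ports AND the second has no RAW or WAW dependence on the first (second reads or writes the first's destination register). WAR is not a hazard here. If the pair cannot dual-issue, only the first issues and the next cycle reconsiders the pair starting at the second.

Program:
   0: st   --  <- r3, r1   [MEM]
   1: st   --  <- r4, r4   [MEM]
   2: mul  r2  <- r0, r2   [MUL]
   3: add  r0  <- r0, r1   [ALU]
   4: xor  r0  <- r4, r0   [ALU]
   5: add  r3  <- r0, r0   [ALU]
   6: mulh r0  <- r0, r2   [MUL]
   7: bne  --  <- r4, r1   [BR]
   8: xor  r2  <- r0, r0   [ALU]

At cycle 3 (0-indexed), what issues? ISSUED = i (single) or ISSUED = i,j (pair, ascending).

ISSUED = 4

  cy0 -> i0 (st) no-port MEM/MEM
  cy1 -> i1+i2 (st;mul) 2-wide
  cy2 -> i3 (add) RAW+WAW r0
  cy3 -> i4 (xor) RAW r0
  cy4 -> i5+i6 (add;mulh) 2-wide
  cy5 -> i7+i8 (bne;xor) 2-wide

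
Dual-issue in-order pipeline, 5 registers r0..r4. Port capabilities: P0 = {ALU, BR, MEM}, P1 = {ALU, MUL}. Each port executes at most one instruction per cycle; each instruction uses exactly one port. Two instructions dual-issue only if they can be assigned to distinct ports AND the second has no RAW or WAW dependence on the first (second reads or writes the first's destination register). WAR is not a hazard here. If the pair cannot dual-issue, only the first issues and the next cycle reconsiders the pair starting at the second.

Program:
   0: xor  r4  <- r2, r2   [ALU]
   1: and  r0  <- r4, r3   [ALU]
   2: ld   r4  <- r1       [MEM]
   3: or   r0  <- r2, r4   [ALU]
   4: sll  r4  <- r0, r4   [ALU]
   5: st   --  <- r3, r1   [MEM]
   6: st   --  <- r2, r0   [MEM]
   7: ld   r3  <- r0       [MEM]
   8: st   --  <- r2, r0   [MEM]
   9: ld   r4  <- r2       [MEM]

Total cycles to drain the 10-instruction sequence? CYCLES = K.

CYCLES = 8

  cy0 -> i0 (xor.ALU) RAW r4
  cy1 -> i1&i2 (and.ALU+ld.MEM) dual
  cy2 -> i3 (or.ALU) RAW r0
  cy3 -> i4&i5 (sll.ALU+st.MEM) dual
  cy4 -> i6 (st.MEM) no-port MEM/MEM
  cy5 -> i7 (ld.MEM) no-port MEM/MEM
  cy6 -> i8 (st.MEM) no-port MEM/MEM
  cy7 -> i9 (ld.MEM) tail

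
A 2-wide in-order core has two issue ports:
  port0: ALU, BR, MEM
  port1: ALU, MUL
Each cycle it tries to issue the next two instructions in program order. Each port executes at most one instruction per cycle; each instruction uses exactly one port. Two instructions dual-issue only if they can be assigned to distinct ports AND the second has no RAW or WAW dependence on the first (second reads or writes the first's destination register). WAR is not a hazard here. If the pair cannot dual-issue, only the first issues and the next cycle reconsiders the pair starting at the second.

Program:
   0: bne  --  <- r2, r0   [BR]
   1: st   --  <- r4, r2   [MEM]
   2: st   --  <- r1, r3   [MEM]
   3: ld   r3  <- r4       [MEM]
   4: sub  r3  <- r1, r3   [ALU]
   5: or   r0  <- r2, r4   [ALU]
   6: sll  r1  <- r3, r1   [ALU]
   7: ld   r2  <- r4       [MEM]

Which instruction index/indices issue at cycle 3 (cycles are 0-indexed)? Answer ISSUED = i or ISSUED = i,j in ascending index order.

ISSUED = 3

c0: i0 bne.BR  no-port BR/MEM
c1: i1 st.MEM  no-port MEM/MEM
c2: i2 st.MEM  no-port MEM/MEM
c3: i3 ld.MEM  RAW+WAW r3
c4: i4/i5 sub.ALU or.ALU  dual
c5: i6/i7 sll.ALU ld.MEM  dual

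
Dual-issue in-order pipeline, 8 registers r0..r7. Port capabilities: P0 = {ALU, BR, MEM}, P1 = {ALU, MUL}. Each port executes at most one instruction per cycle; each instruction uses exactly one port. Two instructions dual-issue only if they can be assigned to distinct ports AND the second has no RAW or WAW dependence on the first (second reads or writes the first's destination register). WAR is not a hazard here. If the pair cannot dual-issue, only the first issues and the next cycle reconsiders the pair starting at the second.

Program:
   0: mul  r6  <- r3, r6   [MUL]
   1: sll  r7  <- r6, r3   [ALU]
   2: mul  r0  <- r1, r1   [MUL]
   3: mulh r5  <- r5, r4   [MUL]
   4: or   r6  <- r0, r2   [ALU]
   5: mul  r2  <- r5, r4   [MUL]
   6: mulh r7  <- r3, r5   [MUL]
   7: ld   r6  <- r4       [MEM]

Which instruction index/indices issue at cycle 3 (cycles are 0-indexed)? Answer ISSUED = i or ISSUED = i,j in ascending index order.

ISSUED = 5

0. mul @i0  | RAW r6
1. sll mul @i1+i2  | 2-wide
2. mulh or @i3+i4  | 2-wide
3. mul @i5  | no-port MUL/MUL
4. mulh ld @i6+i7  | 2-wide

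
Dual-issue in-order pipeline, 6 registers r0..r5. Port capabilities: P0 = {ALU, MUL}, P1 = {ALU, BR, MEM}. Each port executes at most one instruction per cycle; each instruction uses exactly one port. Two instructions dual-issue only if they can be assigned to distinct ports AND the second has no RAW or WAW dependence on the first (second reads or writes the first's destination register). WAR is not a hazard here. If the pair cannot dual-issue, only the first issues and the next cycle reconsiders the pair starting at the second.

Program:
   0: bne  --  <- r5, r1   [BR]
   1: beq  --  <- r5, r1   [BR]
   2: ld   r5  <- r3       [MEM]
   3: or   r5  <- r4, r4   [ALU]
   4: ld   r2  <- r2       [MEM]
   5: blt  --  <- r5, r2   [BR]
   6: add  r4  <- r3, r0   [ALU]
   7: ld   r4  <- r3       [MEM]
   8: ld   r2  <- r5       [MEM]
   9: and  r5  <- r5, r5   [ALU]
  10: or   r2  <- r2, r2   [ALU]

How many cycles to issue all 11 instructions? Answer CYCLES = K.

#0 head=0: bne.BR i0 no-port BR/BR
#1 head=1: beq.BR i1 no-port BR/MEM
#2 head=2: ld.MEM i2 WAW r5
#3 head=3: or.ALU+ld.MEM i3/i4 2-wide
#4 head=5: blt.BR+add.ALU i5/i6 2-wide
#5 head=7: ld.MEM i7 no-port MEM/MEM
#6 head=8: ld.MEM+and.ALU i8/i9 2-wide
#7 head=10: or.ALU i10 tail

CYCLES = 8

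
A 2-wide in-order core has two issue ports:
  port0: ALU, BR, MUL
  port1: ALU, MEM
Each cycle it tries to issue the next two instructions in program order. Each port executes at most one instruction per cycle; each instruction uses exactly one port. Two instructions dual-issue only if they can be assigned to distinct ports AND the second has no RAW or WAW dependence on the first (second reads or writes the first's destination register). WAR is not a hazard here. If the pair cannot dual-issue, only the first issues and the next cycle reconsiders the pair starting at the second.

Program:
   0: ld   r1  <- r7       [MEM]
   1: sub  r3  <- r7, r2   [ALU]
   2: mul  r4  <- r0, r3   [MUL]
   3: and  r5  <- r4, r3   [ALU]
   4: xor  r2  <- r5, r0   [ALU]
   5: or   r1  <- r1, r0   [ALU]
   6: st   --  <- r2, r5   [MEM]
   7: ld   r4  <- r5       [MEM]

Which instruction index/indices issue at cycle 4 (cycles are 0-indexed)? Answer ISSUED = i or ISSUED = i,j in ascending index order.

0. ld.MEM;sub.ALU @i0+i1  | dual
1. mul.MUL @i2  | RAW r4
2. and.ALU @i3  | RAW r5
3. xor.ALU;or.ALU @i4+i5  | dual
4. st.MEM @i6  | no-port MEM/MEM
5. ld.MEM @i7  | tail

ISSUED = 6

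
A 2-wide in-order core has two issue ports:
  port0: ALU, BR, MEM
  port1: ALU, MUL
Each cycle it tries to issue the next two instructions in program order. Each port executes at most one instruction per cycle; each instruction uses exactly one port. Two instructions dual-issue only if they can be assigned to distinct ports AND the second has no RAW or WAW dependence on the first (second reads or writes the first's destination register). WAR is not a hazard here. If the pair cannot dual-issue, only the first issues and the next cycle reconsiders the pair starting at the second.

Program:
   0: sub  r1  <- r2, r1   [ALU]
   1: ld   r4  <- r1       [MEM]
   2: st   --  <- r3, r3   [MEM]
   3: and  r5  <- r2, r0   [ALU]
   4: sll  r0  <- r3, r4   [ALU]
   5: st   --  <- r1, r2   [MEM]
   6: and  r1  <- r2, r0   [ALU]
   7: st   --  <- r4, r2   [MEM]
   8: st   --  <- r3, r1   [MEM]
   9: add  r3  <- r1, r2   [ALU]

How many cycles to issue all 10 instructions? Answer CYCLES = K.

CYCLES = 6

[0] i0  sub.ALU  -- RAW r1
[1] i1  ld.MEM  -- no-port MEM/MEM
[2] i2/i3  st.MEM and.ALU  -- pair
[3] i4/i5  sll.ALU st.MEM  -- pair
[4] i6/i7  and.ALU st.MEM  -- pair
[5] i8/i9  st.MEM add.ALU  -- pair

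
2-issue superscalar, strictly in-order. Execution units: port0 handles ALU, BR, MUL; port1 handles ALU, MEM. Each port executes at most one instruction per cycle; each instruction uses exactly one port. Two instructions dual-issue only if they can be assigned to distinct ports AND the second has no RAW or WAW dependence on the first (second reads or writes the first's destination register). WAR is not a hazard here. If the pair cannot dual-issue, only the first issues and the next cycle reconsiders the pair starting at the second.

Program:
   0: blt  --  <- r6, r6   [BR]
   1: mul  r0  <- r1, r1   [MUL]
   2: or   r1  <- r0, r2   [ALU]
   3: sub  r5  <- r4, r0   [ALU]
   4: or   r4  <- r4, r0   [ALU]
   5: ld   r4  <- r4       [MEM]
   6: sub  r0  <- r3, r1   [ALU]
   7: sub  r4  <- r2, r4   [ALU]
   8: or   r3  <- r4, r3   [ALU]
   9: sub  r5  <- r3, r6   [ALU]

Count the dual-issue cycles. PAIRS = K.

0. blt.BR @i0  | no-port BR/MUL
1. mul.MUL @i1  | RAW r0
2. or.ALU/sub.ALU @i2+i3  | dual
3. or.ALU @i4  | RAW+WAW r4
4. ld.MEM/sub.ALU @i5+i6  | dual
5. sub.ALU @i7  | RAW r4
6. or.ALU @i8  | RAW r3
7. sub.ALU @i9  | tail

PAIRS = 2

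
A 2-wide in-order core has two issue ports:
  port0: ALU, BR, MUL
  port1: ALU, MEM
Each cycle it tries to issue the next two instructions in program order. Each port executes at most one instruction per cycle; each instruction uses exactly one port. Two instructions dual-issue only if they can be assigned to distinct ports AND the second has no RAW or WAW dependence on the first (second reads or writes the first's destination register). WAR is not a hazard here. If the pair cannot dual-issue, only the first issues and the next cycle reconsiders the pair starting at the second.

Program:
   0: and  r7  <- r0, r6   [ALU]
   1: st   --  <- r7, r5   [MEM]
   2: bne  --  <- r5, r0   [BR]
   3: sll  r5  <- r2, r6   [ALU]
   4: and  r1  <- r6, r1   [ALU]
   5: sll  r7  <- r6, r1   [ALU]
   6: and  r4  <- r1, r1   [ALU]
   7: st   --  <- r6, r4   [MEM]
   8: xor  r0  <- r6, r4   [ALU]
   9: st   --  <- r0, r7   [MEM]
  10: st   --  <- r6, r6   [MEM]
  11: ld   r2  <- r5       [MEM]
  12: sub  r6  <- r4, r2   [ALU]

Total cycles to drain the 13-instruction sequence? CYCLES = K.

CYCLES = 9

t=0 i0:and ; RAW r7
t=1 i1/i2:st+bne ; dual
t=2 i3/i4:sll+and ; dual
t=3 i5/i6:sll+and ; dual
t=4 i7/i8:st+xor ; dual
t=5 i9:st ; no-port MEM/MEM
t=6 i10:st ; no-port MEM/MEM
t=7 i11:ld ; RAW r2
t=8 i12:sub ; tail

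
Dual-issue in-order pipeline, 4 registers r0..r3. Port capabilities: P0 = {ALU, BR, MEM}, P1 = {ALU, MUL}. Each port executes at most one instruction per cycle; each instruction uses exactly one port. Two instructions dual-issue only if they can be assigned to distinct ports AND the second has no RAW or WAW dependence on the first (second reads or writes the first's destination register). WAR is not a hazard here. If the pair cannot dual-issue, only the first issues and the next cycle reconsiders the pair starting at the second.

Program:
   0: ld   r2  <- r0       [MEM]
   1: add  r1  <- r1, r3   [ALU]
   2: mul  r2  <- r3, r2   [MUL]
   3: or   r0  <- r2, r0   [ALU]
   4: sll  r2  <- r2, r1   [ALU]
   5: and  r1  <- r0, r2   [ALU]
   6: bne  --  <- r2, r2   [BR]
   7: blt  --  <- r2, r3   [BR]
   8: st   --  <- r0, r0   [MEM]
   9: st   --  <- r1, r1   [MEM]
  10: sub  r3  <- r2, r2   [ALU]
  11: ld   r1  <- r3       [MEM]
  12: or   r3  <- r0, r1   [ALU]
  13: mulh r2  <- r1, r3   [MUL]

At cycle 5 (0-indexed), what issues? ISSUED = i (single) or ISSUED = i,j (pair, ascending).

ISSUED = 8

#0 head=0: ld.MEM add.ALU i0+i1 pair
#1 head=2: mul.MUL i2 RAW r2
#2 head=3: or.ALU sll.ALU i3+i4 pair
#3 head=5: and.ALU bne.BR i5+i6 pair
#4 head=7: blt.BR i7 no-port BR/MEM
#5 head=8: st.MEM i8 no-port MEM/MEM
#6 head=9: st.MEM sub.ALU i9+i10 pair
#7 head=11: ld.MEM i11 RAW r1
#8 head=12: or.ALU i12 RAW r3
#9 head=13: mulh.MUL i13 tail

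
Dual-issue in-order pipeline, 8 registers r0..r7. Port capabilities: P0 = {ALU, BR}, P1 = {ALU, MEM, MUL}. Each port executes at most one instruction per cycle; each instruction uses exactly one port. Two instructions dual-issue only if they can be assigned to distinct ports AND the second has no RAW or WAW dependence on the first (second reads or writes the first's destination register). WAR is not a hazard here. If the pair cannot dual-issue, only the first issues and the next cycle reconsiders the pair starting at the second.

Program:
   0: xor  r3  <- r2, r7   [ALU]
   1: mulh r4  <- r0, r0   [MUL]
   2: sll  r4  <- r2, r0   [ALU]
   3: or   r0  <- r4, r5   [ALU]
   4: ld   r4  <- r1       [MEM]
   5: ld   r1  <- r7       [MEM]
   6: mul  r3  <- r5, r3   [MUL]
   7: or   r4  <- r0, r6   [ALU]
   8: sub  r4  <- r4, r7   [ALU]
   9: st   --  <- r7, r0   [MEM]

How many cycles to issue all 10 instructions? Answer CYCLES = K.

c0: i0/i1 xor.ALU+mulh.MUL  dual
c1: i2 sll.ALU  RAW r4
c2: i3/i4 or.ALU+ld.MEM  dual
c3: i5 ld.MEM  no-port MEM/MUL
c4: i6/i7 mul.MUL+or.ALU  dual
c5: i8/i9 sub.ALU+st.MEM  dual

CYCLES = 6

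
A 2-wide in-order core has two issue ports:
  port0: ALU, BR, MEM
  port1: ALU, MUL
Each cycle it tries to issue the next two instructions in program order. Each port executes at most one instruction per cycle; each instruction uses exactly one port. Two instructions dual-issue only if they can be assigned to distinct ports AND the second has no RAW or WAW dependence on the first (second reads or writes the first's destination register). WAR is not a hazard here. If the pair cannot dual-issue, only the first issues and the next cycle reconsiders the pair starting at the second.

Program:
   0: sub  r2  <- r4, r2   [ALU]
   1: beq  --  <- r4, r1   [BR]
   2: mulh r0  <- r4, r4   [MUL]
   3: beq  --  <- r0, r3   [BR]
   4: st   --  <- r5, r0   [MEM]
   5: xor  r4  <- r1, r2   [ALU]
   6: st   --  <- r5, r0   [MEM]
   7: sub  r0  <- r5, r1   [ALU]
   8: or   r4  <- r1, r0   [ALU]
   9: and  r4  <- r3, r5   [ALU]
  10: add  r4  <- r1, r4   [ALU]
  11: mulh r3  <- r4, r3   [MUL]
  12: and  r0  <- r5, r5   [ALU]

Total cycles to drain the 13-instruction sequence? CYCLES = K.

[0] i0/i1  sub.ALU;beq.BR  -- 2-wide
[1] i2  mulh.MUL  -- RAW r0
[2] i3  beq.BR  -- no-port BR/MEM
[3] i4/i5  st.MEM;xor.ALU  -- 2-wide
[4] i6/i7  st.MEM;sub.ALU  -- 2-wide
[5] i8  or.ALU  -- WAW r4
[6] i9  and.ALU  -- RAW+WAW r4
[7] i10  add.ALU  -- RAW r4
[8] i11/i12  mulh.MUL;and.ALU  -- 2-wide

CYCLES = 9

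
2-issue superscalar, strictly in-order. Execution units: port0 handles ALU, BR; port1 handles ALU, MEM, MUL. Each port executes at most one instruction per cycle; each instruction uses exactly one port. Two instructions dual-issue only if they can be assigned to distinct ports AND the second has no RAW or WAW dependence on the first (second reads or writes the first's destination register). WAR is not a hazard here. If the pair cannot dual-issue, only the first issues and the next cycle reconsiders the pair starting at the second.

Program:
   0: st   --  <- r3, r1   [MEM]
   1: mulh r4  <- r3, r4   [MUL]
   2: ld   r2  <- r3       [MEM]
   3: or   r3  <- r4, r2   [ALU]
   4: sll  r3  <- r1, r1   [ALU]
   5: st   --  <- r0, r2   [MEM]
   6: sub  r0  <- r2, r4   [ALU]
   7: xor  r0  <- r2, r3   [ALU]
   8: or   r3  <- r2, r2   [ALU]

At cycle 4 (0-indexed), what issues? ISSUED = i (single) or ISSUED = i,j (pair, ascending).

ISSUED = 4,5

t=0 i0:st.MEM ; no-port MEM/MUL
t=1 i1:mulh.MUL ; no-port MUL/MEM
t=2 i2:ld.MEM ; RAW r2
t=3 i3:or.ALU ; WAW r3
t=4 i4,i5:sll.ALU+st.MEM ; pair
t=5 i6:sub.ALU ; WAW r0
t=6 i7,i8:xor.ALU+or.ALU ; pair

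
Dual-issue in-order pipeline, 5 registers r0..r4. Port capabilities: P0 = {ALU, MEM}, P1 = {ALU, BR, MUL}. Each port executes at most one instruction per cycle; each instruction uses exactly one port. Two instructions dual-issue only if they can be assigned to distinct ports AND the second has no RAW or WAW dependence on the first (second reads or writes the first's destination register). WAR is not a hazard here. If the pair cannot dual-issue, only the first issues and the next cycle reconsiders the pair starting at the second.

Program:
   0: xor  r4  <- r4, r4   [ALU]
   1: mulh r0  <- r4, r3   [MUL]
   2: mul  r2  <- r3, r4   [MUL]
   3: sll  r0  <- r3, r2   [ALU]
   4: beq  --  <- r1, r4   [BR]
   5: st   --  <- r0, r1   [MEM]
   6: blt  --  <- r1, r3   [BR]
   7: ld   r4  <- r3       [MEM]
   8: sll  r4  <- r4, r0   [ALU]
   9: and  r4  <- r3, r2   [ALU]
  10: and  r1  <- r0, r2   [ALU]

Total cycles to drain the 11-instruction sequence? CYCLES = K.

0. xor.ALU @i0  | RAW r4
1. mulh.MUL @i1  | no-port MUL/MUL
2. mul.MUL @i2  | RAW r2
3. sll.ALU;beq.BR @i3/i4  | dual
4. st.MEM;blt.BR @i5/i6  | dual
5. ld.MEM @i7  | RAW+WAW r4
6. sll.ALU @i8  | WAW r4
7. and.ALU;and.ALU @i9/i10  | dual

CYCLES = 8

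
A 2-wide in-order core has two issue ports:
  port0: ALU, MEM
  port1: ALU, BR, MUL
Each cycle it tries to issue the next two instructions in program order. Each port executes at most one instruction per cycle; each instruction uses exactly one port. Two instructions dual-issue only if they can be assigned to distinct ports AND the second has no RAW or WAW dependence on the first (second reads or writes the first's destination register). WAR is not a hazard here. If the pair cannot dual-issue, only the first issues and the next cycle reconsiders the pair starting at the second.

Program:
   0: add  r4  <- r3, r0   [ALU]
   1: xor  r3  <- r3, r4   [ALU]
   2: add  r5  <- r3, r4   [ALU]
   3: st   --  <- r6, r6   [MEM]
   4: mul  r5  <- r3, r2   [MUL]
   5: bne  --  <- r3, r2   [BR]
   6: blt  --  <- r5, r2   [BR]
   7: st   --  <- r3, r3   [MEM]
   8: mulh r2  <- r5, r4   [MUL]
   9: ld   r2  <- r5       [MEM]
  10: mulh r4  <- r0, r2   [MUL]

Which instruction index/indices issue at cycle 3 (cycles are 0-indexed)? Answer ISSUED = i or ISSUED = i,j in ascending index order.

#0 head=0: add.ALU i0 RAW r4
#1 head=1: xor.ALU i1 RAW r3
#2 head=2: add.ALU;st.MEM i2+i3 pair
#3 head=4: mul.MUL i4 no-port MUL/BR
#4 head=5: bne.BR i5 no-port BR/BR
#5 head=6: blt.BR;st.MEM i6+i7 pair
#6 head=8: mulh.MUL i8 WAW r2
#7 head=9: ld.MEM i9 RAW r2
#8 head=10: mulh.MUL i10 tail

ISSUED = 4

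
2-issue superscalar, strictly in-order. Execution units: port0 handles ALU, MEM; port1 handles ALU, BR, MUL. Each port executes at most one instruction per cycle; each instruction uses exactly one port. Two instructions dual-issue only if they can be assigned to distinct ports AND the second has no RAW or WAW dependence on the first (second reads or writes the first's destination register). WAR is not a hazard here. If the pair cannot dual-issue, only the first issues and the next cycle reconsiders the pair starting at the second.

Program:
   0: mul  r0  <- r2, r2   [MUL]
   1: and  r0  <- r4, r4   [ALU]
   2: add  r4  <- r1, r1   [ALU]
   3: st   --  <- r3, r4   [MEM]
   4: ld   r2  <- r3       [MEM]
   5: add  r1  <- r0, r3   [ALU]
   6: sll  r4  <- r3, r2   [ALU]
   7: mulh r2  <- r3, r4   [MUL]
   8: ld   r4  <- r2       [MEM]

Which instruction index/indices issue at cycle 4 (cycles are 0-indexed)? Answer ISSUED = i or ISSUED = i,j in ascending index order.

c0: i0 mul.MUL  WAW r0
c1: i1,i2 and.ALU/add.ALU  pair
c2: i3 st.MEM  no-port MEM/MEM
c3: i4,i5 ld.MEM/add.ALU  pair
c4: i6 sll.ALU  RAW r4
c5: i7 mulh.MUL  RAW r2
c6: i8 ld.MEM  tail

ISSUED = 6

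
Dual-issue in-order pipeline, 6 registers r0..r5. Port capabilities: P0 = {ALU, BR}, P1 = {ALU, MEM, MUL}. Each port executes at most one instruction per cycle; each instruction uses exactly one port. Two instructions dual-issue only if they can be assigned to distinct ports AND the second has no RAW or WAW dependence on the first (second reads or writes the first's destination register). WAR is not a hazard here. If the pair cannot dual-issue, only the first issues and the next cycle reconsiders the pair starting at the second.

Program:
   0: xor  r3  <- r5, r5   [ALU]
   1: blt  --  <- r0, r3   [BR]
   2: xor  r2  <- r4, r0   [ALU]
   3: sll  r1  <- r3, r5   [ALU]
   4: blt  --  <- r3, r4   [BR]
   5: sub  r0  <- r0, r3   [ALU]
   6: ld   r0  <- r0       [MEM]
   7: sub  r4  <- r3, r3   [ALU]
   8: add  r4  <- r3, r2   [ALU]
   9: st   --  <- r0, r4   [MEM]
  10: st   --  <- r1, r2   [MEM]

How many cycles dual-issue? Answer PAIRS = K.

  cy0 -> i0 (xor) RAW r3
  cy1 -> i1/i2 (blt;xor) pair
  cy2 -> i3/i4 (sll;blt) pair
  cy3 -> i5 (sub) RAW+WAW r0
  cy4 -> i6/i7 (ld;sub) pair
  cy5 -> i8 (add) RAW r4
  cy6 -> i9 (st) no-port MEM/MEM
  cy7 -> i10 (st) tail

PAIRS = 3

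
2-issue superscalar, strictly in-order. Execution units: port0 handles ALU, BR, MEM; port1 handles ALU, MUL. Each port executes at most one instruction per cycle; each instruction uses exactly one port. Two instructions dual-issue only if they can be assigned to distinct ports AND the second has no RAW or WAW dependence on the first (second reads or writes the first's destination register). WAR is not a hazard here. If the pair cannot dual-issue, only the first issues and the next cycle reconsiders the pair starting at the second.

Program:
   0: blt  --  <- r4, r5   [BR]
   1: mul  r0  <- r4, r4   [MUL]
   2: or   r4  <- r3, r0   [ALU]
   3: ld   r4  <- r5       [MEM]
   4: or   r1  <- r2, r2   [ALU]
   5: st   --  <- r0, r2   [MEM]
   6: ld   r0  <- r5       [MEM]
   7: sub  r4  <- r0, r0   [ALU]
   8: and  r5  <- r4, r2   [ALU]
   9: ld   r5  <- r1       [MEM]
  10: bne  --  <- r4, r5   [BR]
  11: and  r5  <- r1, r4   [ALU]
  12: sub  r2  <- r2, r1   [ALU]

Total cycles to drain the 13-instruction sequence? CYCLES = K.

CYCLES = 10

#0 head=0: blt.BR+mul.MUL i0,i1 dual
#1 head=2: or.ALU i2 WAW r4
#2 head=3: ld.MEM+or.ALU i3,i4 dual
#3 head=5: st.MEM i5 no-port MEM/MEM
#4 head=6: ld.MEM i6 RAW r0
#5 head=7: sub.ALU i7 RAW r4
#6 head=8: and.ALU i8 WAW r5
#7 head=9: ld.MEM i9 no-port MEM/BR
#8 head=10: bne.BR+and.ALU i10,i11 dual
#9 head=12: sub.ALU i12 tail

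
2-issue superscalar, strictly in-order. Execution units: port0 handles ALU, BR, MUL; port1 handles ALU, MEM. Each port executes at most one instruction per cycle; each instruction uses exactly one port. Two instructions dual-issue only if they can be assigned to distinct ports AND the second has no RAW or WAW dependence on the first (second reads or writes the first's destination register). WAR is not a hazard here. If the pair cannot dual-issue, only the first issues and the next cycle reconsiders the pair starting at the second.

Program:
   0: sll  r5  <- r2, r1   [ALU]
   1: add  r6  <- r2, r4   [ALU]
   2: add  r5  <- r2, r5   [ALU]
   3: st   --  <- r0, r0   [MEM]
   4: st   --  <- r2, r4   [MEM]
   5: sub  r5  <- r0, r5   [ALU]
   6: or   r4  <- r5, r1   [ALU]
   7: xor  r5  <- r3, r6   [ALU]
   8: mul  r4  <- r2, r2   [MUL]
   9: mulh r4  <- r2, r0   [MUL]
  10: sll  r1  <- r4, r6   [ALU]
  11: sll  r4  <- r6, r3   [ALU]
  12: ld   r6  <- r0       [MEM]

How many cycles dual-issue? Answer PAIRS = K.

PAIRS = 5

c0: i0&i1 sll.ALU/add.ALU  pair
c1: i2&i3 add.ALU/st.MEM  pair
c2: i4&i5 st.MEM/sub.ALU  pair
c3: i6&i7 or.ALU/xor.ALU  pair
c4: i8 mul.MUL  no-port MUL/MUL
c5: i9 mulh.MUL  RAW r4
c6: i10&i11 sll.ALU/sll.ALU  pair
c7: i12 ld.MEM  tail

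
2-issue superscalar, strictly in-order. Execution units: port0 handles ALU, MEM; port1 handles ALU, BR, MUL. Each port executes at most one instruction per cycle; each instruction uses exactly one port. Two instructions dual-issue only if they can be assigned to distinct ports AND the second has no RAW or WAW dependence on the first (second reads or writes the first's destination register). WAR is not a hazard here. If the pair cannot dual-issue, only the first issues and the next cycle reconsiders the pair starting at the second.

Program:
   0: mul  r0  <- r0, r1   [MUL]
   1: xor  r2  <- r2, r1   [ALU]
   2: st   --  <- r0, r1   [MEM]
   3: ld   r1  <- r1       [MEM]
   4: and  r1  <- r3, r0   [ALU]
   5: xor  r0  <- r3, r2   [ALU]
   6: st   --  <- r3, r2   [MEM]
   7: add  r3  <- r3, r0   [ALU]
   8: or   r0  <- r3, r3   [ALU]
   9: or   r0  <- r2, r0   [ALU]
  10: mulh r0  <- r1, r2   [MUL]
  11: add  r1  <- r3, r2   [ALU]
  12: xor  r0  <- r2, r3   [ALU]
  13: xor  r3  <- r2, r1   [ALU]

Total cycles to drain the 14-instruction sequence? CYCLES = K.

CYCLES = 9

c0: i0,i1 mul.MUL xor.ALU  pair
c1: i2 st.MEM  no-port MEM/MEM
c2: i3 ld.MEM  WAW r1
c3: i4,i5 and.ALU xor.ALU  pair
c4: i6,i7 st.MEM add.ALU  pair
c5: i8 or.ALU  RAW+WAW r0
c6: i9 or.ALU  WAW r0
c7: i10,i11 mulh.MUL add.ALU  pair
c8: i12,i13 xor.ALU xor.ALU  pair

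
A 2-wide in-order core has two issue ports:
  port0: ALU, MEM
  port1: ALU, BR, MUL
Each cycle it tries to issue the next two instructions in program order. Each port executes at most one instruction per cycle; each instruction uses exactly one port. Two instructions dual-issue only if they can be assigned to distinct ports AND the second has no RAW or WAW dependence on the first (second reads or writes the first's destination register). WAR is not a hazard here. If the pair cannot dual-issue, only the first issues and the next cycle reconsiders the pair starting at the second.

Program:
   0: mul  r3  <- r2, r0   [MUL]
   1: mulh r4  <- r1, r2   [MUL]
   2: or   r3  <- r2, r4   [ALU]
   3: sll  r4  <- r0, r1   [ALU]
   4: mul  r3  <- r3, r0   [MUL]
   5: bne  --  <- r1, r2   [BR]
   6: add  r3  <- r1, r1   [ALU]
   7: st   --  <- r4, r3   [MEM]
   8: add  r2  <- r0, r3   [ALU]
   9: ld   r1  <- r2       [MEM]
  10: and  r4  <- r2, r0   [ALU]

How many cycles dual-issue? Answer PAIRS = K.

  cy0 -> i0 (mul) no-port MUL/MUL
  cy1 -> i1 (mulh) RAW r4
  cy2 -> i2+i3 (or+sll) dual
  cy3 -> i4 (mul) no-port MUL/BR
  cy4 -> i5+i6 (bne+add) dual
  cy5 -> i7+i8 (st+add) dual
  cy6 -> i9+i10 (ld+and) dual

PAIRS = 4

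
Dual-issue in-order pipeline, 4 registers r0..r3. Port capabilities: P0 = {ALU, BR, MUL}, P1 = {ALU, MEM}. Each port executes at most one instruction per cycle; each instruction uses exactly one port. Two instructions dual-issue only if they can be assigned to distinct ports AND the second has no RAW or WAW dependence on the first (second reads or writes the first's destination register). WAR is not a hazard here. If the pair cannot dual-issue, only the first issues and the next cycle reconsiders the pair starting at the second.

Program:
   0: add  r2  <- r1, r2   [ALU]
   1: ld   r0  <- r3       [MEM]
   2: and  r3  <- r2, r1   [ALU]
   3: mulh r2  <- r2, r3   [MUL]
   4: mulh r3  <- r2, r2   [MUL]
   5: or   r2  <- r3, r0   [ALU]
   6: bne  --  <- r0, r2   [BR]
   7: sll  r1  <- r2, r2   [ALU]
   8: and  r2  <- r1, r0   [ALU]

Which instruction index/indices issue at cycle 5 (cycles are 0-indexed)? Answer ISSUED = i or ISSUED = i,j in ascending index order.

t=0 i0/i1:add.ALU+ld.MEM ; pair
t=1 i2:and.ALU ; RAW r3
t=2 i3:mulh.MUL ; no-port MUL/MUL
t=3 i4:mulh.MUL ; RAW r3
t=4 i5:or.ALU ; RAW r2
t=5 i6/i7:bne.BR+sll.ALU ; pair
t=6 i8:and.ALU ; tail

ISSUED = 6,7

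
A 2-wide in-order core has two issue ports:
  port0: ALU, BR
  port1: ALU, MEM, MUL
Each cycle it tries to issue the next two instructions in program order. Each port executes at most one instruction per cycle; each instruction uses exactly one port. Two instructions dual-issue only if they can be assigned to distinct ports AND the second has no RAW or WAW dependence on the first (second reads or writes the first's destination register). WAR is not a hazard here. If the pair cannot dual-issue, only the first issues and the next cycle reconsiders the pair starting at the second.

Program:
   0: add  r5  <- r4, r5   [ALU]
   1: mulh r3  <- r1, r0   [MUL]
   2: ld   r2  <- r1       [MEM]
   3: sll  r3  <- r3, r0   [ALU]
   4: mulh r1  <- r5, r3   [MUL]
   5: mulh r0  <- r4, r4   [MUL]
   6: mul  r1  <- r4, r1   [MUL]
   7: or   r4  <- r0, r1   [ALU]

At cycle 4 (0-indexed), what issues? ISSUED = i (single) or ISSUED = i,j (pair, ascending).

ISSUED = 6

[0] i0+i1  add.ALU;mulh.MUL  -- dual
[1] i2+i3  ld.MEM;sll.ALU  -- dual
[2] i4  mulh.MUL  -- no-port MUL/MUL
[3] i5  mulh.MUL  -- no-port MUL/MUL
[4] i6  mul.MUL  -- RAW r1
[5] i7  or.ALU  -- tail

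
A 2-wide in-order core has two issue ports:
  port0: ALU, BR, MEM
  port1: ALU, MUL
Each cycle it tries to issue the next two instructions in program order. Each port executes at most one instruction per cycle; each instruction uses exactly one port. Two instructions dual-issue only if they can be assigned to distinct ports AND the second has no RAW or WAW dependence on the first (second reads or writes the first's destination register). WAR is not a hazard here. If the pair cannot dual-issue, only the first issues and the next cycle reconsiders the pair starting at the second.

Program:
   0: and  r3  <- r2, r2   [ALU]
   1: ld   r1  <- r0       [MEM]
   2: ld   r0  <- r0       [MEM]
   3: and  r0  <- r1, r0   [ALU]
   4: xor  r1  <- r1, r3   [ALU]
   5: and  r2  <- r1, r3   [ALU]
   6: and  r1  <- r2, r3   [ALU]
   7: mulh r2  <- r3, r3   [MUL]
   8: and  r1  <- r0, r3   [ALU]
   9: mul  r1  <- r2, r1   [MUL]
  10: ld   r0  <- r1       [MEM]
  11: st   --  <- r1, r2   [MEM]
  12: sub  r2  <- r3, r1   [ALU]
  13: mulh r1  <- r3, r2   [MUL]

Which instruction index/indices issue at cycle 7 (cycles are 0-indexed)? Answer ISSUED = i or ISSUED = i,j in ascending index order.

t=0 i0&i1:and.ALU+ld.MEM ; pair
t=1 i2:ld.MEM ; RAW+WAW r0
t=2 i3&i4:and.ALU+xor.ALU ; pair
t=3 i5:and.ALU ; RAW r2
t=4 i6&i7:and.ALU+mulh.MUL ; pair
t=5 i8:and.ALU ; RAW+WAW r1
t=6 i9:mul.MUL ; RAW r1
t=7 i10:ld.MEM ; no-port MEM/MEM
t=8 i11&i12:st.MEM+sub.ALU ; pair
t=9 i13:mulh.MUL ; tail

ISSUED = 10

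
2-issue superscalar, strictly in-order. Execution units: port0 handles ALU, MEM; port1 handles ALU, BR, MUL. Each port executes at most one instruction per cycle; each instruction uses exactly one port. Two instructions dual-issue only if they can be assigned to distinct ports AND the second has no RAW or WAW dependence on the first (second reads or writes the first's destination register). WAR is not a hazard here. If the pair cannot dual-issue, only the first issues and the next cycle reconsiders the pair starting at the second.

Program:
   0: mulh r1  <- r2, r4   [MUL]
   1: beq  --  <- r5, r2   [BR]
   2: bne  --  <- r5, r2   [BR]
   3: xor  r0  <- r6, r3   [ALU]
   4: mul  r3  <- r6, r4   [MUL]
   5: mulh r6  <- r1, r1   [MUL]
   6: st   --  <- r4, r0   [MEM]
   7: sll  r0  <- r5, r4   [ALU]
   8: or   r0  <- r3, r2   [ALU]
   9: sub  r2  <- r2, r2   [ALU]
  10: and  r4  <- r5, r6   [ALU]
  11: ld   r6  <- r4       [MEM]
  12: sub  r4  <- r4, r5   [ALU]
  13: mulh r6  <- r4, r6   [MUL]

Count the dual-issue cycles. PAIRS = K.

PAIRS = 4

0. mulh.MUL @i0  | no-port MUL/BR
1. beq.BR @i1  | no-port BR/BR
2. bne.BR xor.ALU @i2+i3  | 2-wide
3. mul.MUL @i4  | no-port MUL/MUL
4. mulh.MUL st.MEM @i5+i6  | 2-wide
5. sll.ALU @i7  | WAW r0
6. or.ALU sub.ALU @i8+i9  | 2-wide
7. and.ALU @i10  | RAW r4
8. ld.MEM sub.ALU @i11+i12  | 2-wide
9. mulh.MUL @i13  | tail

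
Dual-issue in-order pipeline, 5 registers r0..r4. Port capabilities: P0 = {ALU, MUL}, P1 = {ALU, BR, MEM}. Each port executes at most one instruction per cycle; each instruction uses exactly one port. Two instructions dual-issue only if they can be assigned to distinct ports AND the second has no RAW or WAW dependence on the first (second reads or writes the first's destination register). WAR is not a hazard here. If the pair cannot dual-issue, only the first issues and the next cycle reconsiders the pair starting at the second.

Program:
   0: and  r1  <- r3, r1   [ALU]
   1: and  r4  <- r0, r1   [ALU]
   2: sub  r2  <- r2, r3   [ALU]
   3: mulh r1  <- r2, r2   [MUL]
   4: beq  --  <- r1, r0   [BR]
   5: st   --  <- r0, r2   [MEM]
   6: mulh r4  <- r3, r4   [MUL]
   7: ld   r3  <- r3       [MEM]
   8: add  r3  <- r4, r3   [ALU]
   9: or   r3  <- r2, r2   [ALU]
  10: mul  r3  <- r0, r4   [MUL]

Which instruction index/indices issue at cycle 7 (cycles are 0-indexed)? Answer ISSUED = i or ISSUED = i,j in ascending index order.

ISSUED = 9

[0] i0  and  -- RAW r1
[1] i1/i2  and/sub  -- pair
[2] i3  mulh  -- RAW r1
[3] i4  beq  -- no-port BR/MEM
[4] i5/i6  st/mulh  -- pair
[5] i7  ld  -- RAW+WAW r3
[6] i8  add  -- WAW r3
[7] i9  or  -- WAW r3
[8] i10  mul  -- tail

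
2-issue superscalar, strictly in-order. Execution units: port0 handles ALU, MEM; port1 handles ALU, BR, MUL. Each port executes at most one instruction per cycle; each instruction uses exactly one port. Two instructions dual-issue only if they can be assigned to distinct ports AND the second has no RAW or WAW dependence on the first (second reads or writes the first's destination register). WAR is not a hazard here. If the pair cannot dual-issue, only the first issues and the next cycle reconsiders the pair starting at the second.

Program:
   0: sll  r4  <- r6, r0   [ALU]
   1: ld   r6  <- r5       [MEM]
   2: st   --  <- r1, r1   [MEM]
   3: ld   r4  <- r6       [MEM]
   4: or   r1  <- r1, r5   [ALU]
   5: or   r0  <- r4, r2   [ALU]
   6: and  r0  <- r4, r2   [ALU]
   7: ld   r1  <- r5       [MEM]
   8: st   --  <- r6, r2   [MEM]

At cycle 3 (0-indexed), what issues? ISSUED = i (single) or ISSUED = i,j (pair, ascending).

t=0 i0,i1:sll.ALU;ld.MEM ; 2-wide
t=1 i2:st.MEM ; no-port MEM/MEM
t=2 i3,i4:ld.MEM;or.ALU ; 2-wide
t=3 i5:or.ALU ; WAW r0
t=4 i6,i7:and.ALU;ld.MEM ; 2-wide
t=5 i8:st.MEM ; tail

ISSUED = 5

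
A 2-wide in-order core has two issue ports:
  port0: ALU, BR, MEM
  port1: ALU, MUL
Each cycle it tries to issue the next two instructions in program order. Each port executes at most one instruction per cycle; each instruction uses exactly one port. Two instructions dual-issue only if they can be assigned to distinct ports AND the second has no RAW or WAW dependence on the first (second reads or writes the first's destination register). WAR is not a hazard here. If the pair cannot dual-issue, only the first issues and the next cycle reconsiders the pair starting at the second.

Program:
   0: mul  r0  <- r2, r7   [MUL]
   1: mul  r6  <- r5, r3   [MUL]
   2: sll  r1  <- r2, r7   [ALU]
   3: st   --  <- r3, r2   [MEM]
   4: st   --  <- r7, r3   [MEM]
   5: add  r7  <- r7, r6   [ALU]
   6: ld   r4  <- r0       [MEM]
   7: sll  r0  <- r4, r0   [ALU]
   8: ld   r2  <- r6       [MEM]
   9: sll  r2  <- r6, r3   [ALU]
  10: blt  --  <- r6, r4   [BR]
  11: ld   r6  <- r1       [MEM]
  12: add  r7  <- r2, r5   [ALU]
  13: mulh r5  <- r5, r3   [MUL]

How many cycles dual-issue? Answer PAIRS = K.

PAIRS = 5

#0 head=0: mul i0 no-port MUL/MUL
#1 head=1: mul/sll i1/i2 pair
#2 head=3: st i3 no-port MEM/MEM
#3 head=4: st/add i4/i5 pair
#4 head=6: ld i6 RAW r4
#5 head=7: sll/ld i7/i8 pair
#6 head=9: sll/blt i9/i10 pair
#7 head=11: ld/add i11/i12 pair
#8 head=13: mulh i13 tail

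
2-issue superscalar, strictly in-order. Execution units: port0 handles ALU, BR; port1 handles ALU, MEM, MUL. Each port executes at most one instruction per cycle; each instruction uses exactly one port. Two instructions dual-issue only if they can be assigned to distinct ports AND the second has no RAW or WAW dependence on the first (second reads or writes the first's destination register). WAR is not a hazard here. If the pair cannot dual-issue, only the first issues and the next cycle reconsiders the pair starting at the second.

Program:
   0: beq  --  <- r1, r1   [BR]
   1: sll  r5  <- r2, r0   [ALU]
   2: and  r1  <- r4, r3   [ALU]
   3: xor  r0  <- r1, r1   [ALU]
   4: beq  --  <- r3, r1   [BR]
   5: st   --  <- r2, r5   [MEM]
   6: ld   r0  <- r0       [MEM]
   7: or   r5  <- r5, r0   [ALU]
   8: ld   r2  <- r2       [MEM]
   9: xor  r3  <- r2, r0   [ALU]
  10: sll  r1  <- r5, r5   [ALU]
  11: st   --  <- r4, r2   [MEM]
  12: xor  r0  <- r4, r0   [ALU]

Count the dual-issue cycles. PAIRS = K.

PAIRS = 5

c0: i0&i1 beq sll  pair
c1: i2 and  RAW r1
c2: i3&i4 xor beq  pair
c3: i5 st  no-port MEM/MEM
c4: i6 ld  RAW r0
c5: i7&i8 or ld  pair
c6: i9&i10 xor sll  pair
c7: i11&i12 st xor  pair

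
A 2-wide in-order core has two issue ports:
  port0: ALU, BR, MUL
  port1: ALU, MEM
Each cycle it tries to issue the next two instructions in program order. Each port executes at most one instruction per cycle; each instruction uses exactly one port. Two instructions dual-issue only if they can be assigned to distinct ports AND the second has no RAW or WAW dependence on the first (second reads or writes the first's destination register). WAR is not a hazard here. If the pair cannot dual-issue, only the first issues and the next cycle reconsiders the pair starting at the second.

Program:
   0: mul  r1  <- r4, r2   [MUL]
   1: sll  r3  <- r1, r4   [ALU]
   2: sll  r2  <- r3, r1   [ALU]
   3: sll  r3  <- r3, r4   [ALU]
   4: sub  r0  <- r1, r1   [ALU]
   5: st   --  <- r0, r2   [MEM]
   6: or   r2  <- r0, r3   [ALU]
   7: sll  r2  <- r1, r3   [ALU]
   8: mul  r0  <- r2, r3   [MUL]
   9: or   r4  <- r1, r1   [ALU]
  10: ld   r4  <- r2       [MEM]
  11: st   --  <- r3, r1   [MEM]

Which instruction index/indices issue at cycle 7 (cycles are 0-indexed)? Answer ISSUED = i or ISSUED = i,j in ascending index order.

#0 head=0: mul.MUL i0 RAW r1
#1 head=1: sll.ALU i1 RAW r3
#2 head=2: sll.ALU sll.ALU i2/i3 2-wide
#3 head=4: sub.ALU i4 RAW r0
#4 head=5: st.MEM or.ALU i5/i6 2-wide
#5 head=7: sll.ALU i7 RAW r2
#6 head=8: mul.MUL or.ALU i8/i9 2-wide
#7 head=10: ld.MEM i10 no-port MEM/MEM
#8 head=11: st.MEM i11 tail

ISSUED = 10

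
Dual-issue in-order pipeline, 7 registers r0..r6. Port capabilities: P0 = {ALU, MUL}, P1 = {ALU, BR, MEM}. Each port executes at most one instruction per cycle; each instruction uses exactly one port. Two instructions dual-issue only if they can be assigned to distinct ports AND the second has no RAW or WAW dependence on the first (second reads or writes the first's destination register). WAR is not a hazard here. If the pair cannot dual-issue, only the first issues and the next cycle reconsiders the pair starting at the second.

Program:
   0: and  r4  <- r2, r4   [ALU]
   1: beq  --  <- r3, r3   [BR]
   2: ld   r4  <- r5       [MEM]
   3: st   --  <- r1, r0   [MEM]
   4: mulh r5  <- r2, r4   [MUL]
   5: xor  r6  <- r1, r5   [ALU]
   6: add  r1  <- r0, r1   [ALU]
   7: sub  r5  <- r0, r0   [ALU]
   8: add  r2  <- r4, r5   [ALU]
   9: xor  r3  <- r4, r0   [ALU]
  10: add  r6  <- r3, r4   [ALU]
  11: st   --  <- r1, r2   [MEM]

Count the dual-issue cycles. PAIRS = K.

PAIRS = 5

c0: i0/i1 and.ALU beq.BR  2-wide
c1: i2 ld.MEM  no-port MEM/MEM
c2: i3/i4 st.MEM mulh.MUL  2-wide
c3: i5/i6 xor.ALU add.ALU  2-wide
c4: i7 sub.ALU  RAW r5
c5: i8/i9 add.ALU xor.ALU  2-wide
c6: i10/i11 add.ALU st.MEM  2-wide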